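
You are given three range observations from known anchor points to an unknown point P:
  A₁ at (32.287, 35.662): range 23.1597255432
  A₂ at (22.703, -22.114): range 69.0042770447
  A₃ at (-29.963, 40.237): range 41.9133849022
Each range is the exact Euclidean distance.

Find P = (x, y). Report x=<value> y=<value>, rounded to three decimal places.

x=11.555 y=45.984

eq1: (x − 32.287)² + (y − 35.662)² = 23.1597255432²
eq2: (x − 22.703)² + (y + 22.114)² = 69.0042770447²
eq3: (x + 29.963)² + (y − 40.237)² = 41.9133849022²
eq2−eq3, eq2−eq1 (x²,y² cancel):
  -105.332·x + 124.702·y = 4517.200750
  19.168·x + 115.552·y = 5534.990771
det = -105.332·115.552 − 124.702·19.168 = -14561.611200
x = (4517.200750·115.552 − 124.702·5534.990771) / -14561.611200 = 11.554548
y = (-105.332·5534.990771 − 4517.200750·19.168) / -14561.611200 = 45.983741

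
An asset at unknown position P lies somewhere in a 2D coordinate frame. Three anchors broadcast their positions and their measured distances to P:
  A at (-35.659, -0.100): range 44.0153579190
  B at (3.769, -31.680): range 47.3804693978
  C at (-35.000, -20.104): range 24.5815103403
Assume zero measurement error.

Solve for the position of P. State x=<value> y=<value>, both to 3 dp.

x=-42.076 y=-43.645

eq1: (x + 35.659)² + (y + 0.100)² = 44.0153579190²
eq2: (x − 3.769)² + (y + 31.680)² = 47.3804693978²
eq3: (x + 35.000)² + (y + 20.104)² = 24.5815103403²
eq3−eq2, eq3−eq1 (x²,y² cancel):
  77.538·x − 23.152·y = -2252.001285
  -1.318·x + 40.008·y = -1690.697617
det = 77.538·40.008 − -23.152·-1.318 = 3071.625968
x = (-2252.001285·40.008 − -23.152·-1690.697617) / 3071.625968 = -42.075793
y = (77.538·-1690.697617 − -2252.001285·-1.318) / 3071.625968 = -43.645109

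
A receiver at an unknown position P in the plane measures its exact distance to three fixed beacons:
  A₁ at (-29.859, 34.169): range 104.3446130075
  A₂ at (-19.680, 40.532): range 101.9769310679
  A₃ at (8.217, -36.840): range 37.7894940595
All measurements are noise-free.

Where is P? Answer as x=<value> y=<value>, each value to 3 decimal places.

x=46.001 y=-37.476

eq1: (x + 29.859)² + (y − 34.169)² = 104.3446130075²
eq2: (x + 19.680)² + (y − 40.532)² = 101.9769310679²
eq3: (x − 8.217)² + (y + 36.840)² = 37.7894940595²
eq1−eq3, eq1−eq2 (x²,y² cancel):
  76.152·x − 142.018·y = 8825.376649
  20.358·x + 12.726·y = 459.568776
det = 76.152·12.726 − -142.018·20.358 = 3860.312796
x = (8825.376649·12.726 − -142.018·459.568776) / 3860.312796 = 46.001138
y = (76.152·459.568776 − 8825.376649·20.358) / 3860.312796 = -37.476221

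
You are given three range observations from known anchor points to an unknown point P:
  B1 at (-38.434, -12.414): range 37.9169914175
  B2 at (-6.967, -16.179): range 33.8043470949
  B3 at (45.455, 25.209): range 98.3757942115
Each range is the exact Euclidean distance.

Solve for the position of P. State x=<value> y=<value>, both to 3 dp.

x=-21.869 y=-46.521

eq1: (x + 38.434)² + (y + 12.414)² = 37.9169914175²
eq2: (x + 6.967)² + (y + 16.179)² = 33.8043470949²
eq3: (x − 45.455)² + (y − 25.209)² = 98.3757942115²
eq1−eq3, eq1−eq2 (x²,y² cancel):
  167.778·x + 75.246·y = -7169.727695
  62.934·x − 7.530·y = -1026.016266
det = 167.778·-7.530 − 75.246·62.934 = -5998.900104
x = (-7169.727695·-7.530 − 75.246·-1026.016266) / -5998.900104 = -21.869287
y = (167.778·-1026.016266 − -7169.727695·62.934) / -5998.900104 = -46.521309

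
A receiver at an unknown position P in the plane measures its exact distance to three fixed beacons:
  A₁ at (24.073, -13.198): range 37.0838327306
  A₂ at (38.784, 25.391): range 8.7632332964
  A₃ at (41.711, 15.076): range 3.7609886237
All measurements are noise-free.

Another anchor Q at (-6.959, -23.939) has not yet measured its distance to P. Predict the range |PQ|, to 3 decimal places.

65.973

eq1: (x − 24.073)² + (y + 13.198)² = 37.0838327306²
eq2: (x − 38.784)² + (y − 25.391)² = 8.7632332964²
eq3: (x − 41.711)² + (y − 15.076)² = 3.7609886237²
eq3−eq1, eq3−eq2 (x²,y² cancel):
  -35.276·x − 56.548·y = -2574.462379
  -5.854·x + 20.630·y = 119.159018
det = -35.276·20.630 − -56.548·-5.854 = -1058.775872
x = (-2574.462379·20.630 − -56.548·119.159018) / -1058.775872 = 43.798651
y = (-35.276·119.159018 − -2574.462379·-5.854) / -1058.775872 = 18.204378
|P − Q| = √((43.798651 − -6.959)² + (18.204378 − -23.939)²) = 65.972748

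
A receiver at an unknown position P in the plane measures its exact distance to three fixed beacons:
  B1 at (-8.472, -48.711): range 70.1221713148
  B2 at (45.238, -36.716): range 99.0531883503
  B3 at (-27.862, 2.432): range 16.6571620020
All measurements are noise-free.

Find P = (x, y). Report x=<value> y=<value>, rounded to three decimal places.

eq1: (x + 8.472)² + (y + 48.711)² = 70.1221713148²
eq2: (x − 45.238)² + (y + 36.716)² = 99.0531883503²
eq3: (x + 27.862)² + (y − 2.432)² = 16.6571620020²
eq1−eq2, eq1−eq3 (x²,y² cancel):
  107.420·x + 23.990·y = -3944.410217
  -38.780·x + 102.286·y = 2977.327227
det = 107.420·102.286 − 23.990·-38.780 = 11917.894320
x = (-3944.410217·102.286 − 23.990·2977.327227) / 11917.894320 = -39.846303
y = (107.420·2977.327227 − -3944.410217·-38.780) / 11917.894320 = 14.000817

x=-39.846 y=14.001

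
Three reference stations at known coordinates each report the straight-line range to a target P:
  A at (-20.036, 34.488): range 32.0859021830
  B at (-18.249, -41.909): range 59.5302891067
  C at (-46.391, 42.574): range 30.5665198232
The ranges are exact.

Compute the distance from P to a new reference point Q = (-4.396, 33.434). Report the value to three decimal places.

44.156

eq1: (x + 20.036)² + (y − 34.488)² = 32.0859021830²
eq2: (x + 18.249)² + (y + 41.909)² = 59.5302891067²
eq3: (x + 46.391)² + (y − 42.574)² = 30.5665198232²
eq2−eq3, eq2−eq1 (x²,y² cancel):
  -56.284·x + 168.966·y = 4484.823262
  -3.574·x + 152.794·y = 2015.823360
det = -56.284·152.794 − 168.966·-3.574 = -7995.973012
x = (4484.823262·152.794 − 168.966·2015.823360) / -7995.973012 = -43.102756
y = (-56.284·2015.823360 − 4484.823262·-3.574) / -7995.973012 = 12.184864
|P − Q| = √((-43.102756 − -4.396)² + (12.184864 − 33.434)²) = 44.155846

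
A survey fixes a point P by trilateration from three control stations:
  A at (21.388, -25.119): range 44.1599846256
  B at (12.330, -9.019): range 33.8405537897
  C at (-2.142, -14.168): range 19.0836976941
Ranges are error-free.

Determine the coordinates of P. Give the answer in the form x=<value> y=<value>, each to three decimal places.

x=-21.214 y=-13.491

eq1: (x − 21.388)² + (y + 25.119)² = 44.1599846256²
eq2: (x − 12.330)² + (y + 9.019)² = 33.8405537897²
eq3: (x + 2.142)² + (y + 14.168)² = 19.0836976941²
eq3−eq2, eq3−eq1 (x²,y² cancel):
  28.944·x + 10.298·y = -752.944690
  47.060·x − 21.902·y = -702.826407
det = 28.944·-21.902 − 10.298·47.060 = -1118.555368
x = (-752.944690·-21.902 − 10.298·-702.826407) / -1118.555368 = -21.213703
y = (28.944·-702.826407 − -752.944690·47.060) / -1118.555368 = -13.491482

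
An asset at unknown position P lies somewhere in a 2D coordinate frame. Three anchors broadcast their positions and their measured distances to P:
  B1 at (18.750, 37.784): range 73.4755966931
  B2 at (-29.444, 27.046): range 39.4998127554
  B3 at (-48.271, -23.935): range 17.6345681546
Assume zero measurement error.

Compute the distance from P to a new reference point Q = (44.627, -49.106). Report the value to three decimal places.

eq1: (x − 18.750)² + (y − 37.784)² = 73.4755966931²
eq2: (x + 29.444)² + (y − 27.046)² = 39.4998127554²
eq3: (x + 48.271)² + (y + 23.935)² = 17.6345681546²
eq1−eq3, eq1−eq2 (x²,y² cancel):
  -134.042·x − 123.438·y = 6211.465825
  -96.388·x − 21.476·y = 3657.670198
det = -134.042·-21.476 − -123.438·-96.388 = -9019.255952
x = (6211.465825·-21.476 − -123.438·3657.670198) / -9019.255952 = -35.268769
y = (-134.042·3657.670198 − 6211.465825·-96.388) / -9019.255952 = -12.021983
|P − Q| = √((-35.268769 − 44.627)² + (-12.021983 − -49.106)²) = 88.082678

88.083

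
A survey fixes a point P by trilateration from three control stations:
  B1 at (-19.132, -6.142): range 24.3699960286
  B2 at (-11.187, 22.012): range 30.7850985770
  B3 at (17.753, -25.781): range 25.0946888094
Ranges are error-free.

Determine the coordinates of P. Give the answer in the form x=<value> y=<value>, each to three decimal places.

x=5.151 y=-4.080

eq1: (x + 19.132)² + (y + 6.142)² = 24.3699960286²
eq2: (x + 11.187)² + (y − 22.012)² = 30.7850985770²
eq3: (x − 17.753)² + (y + 25.781)² = 25.0946888094²
eq1−eq3, eq1−eq2 (x²,y² cancel):
  73.770·x − 39.278·y = 540.224682
  15.890·x + 56.308·y = -147.906063
det = 73.770·56.308 − -39.278·15.890 = 4777.968580
x = (540.224682·56.308 − -39.278·-147.906063) / 4777.968580 = 5.150623
y = (73.770·-147.906063 − 540.224682·15.890) / 4777.968580 = -4.080228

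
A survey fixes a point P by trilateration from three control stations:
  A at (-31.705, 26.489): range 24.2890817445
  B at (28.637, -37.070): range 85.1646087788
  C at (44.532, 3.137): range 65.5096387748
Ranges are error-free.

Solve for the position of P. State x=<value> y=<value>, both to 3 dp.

x=-10.603 y=38.516

eq1: (x + 31.705)² + (y − 26.489)² = 24.2890817445²
eq2: (x − 28.637)² + (y + 37.070)² = 85.1646087788²
eq3: (x − 44.532)² + (y − 3.137)² = 65.5096387748²
eq3−eq2, eq3−eq1 (x²,y² cancel):
  -31.790·x − 80.414·y = -2760.174940
  -152.474·x + 46.704·y = 3415.487633
det = -31.790·46.704 − -80.414·-152.474 = -13745.764396
x = (-2760.174940·46.704 − -80.414·3415.487633) / -13745.764396 = -10.602671
y = (-31.790·3415.487633 − -2760.174940·-152.474) / -13745.764396 = 38.516102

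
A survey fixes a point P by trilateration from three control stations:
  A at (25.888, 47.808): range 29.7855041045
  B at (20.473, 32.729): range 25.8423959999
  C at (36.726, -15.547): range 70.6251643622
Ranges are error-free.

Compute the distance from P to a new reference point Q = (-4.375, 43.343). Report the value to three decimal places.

eq1: (x − 25.888)² + (y − 47.808)² = 29.7855041045²
eq2: (x − 20.473)² + (y − 32.729)² = 25.8423959999²
eq3: (x − 36.726)² + (y + 15.547)² = 70.6251643622²
eq2−eq1, eq2−eq3 (x²,y² cancel):
  10.830·x + 30.158·y = 1246.115414
  32.506·x − 96.552·y = -4219.907295
det = 10.830·-96.552 − 30.158·32.506 = -2025.974108
x = (1246.115414·-96.552 − 30.158·-4219.907295) / -2025.974108 = -3.429969
y = (10.830·-4219.907295 − 1246.115414·32.506) / -2025.974108 = 42.551296
|P − Q| = √((-3.429969 − -4.375)² + (42.551296 − 43.343)²) = 1.232834

1.233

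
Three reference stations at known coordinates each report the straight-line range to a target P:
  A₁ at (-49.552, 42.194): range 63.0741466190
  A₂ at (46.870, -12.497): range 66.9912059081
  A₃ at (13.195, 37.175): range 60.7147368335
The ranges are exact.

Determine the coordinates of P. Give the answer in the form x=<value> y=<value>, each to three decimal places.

x=-20.112 y=-13.588

eq1: (x + 49.552)² + (y − 42.194)² = 63.0741466190²
eq2: (x − 46.870)² + (y + 12.497)² = 66.9912059081²
eq3: (x − 13.195)² + (y − 37.175)² = 60.7147368335²
eq1−eq3, eq1−eq2 (x²,y² cancel):
  125.494·x − 10.038·y = -2387.576987
  192.844·x − 109.382·y = -2392.236128
det = 125.494·-109.382 − -10.038·192.844 = -11791.016636
x = (-2387.576987·-109.382 − -10.038·-2392.236128) / -11791.016636 = -20.112318
y = (125.494·-2392.236128 − -2387.576987·192.844) / -11791.016636 = -13.588194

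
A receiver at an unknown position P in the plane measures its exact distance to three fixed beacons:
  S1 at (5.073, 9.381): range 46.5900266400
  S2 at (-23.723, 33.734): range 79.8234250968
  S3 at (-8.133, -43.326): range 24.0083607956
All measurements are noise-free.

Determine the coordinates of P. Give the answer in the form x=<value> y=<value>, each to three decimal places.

eq1: (x − 5.073)² + (y − 9.381)² = 46.5900266400²
eq2: (x + 23.723)² + (y − 33.734)² = 79.8234250968²
eq3: (x + 8.133)² + (y + 43.326)² = 24.0083607956²
eq3−eq2, eq3−eq1 (x²,y² cancel):
  -31.180·x + 154.120·y = -6037.902286
  26.412·x + 105.414·y = -3423.778669
det = -31.180·105.414 − 154.120·26.412 = -7357.425960
x = (-6037.902286·105.414 − 154.120·-3423.778669) / -7357.425960 = 14.788686
y = (-31.180·-3423.778669 − -6037.902286·26.412) / -7357.425960 = -36.184733

x=14.789 y=-36.185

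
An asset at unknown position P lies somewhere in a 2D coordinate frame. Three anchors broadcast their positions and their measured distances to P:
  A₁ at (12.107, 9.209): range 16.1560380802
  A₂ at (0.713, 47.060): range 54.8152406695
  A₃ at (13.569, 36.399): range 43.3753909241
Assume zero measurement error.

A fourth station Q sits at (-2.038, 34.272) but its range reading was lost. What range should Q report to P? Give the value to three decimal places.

eq1: (x − 12.107)² + (y − 9.209)² = 16.1560380802²
eq2: (x − 0.713)² + (y − 47.060)² = 54.8152406695²
eq3: (x − 13.569)² + (y − 36.399)² = 43.3753909241²
eq3−eq1, eq3−eq2 (x²,y² cancel):
  -2.924·x − 54.380·y = 342.787139
  -25.712·x + 21.322·y = -417.139065
det = -2.924·21.322 − -54.380·-25.712 = -1460.564088
x = (342.787139·21.322 − -54.380·-417.139065) / -1460.564088 = 10.526833
y = (-2.924·-417.139065 − 342.787139·-25.712) / -1460.564088 = -6.869577
|P − Q| = √((10.526833 − -2.038)² + (-6.869577 − 34.272)²) = 43.017490

43.017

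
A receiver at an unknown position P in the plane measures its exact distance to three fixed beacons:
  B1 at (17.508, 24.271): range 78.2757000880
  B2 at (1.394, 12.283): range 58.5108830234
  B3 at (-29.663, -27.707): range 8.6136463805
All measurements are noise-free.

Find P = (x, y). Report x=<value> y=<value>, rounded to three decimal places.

x=-37.378 y=-31.538

eq1: (x − 17.508)² + (y − 24.271)² = 78.2757000880²
eq2: (x − 1.394)² + (y − 12.283)² = 58.5108830234²
eq3: (x + 29.663)² + (y + 27.707)² = 8.6136463805²
eq2−eq3, eq2−eq1 (x²,y² cancel):
  -62.114·x − 79.980·y = 4844.084621
  32.228·x + 23.976·y = -1960.765612
det = -62.114·23.976 − -79.980·32.228 = 1088.350176
x = (4844.084621·23.976 − -79.980·-1960.765612) / 1088.350176 = -37.377915
y = (-62.114·-1960.765612 − 4844.084621·32.228) / 1088.350176 = -31.537794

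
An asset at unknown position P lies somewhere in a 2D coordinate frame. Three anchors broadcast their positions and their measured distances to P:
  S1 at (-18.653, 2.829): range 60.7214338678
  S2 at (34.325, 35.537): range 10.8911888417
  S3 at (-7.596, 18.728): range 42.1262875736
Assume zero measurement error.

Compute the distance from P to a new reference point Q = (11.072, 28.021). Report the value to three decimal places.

21.793

eq1: (x + 18.653)² + (y − 2.829)² = 60.7214338678²
eq2: (x − 34.325)² + (y − 35.537)² = 10.8911888417²
eq3: (x + 7.596)² + (y − 18.728)² = 42.1262875736²
eq3−eq2, eq3−eq1 (x²,y² cancel):
  83.842·x + 33.618·y = 3688.652904
  -22.114·x − 31.798·y = -1964.967976
det = 83.842·-31.798 − 33.618·-22.114 = -1922.579464
x = (3688.652904·-31.798 − 33.618·-1964.967976) / -1922.579464 = 26.648309
y = (83.842·-1964.967976 − 3688.652904·-22.114) / -1922.579464 = 43.262698
|P − Q| = √((26.648309 − 11.072)² + (43.262698 − 28.021)²) = 21.792906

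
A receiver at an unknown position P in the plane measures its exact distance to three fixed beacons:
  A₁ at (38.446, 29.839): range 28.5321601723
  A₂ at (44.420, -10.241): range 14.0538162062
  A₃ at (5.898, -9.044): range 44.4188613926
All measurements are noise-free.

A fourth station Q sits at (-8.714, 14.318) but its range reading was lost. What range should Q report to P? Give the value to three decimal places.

58.390

eq1: (x − 38.446)² + (y − 29.839)² = 28.5321601723²
eq2: (x − 44.420)² + (y + 10.241)² = 14.0538162062²
eq3: (x − 5.898)² + (y + 9.044)² = 44.4188613926²
eq2−eq3, eq2−eq1 (x²,y² cancel):
  -77.044·x + 2.394·y = -3736.959638
  -11.948·x + 80.160·y = -326.128058
det = -77.044·80.160 − 2.394·-11.948 = -6147.243528
x = (-3736.959638·80.160 − 2.394·-326.128058) / -6147.243528 = 48.602912
y = (-77.044·-326.128058 − -3736.959638·-11.948) / -6147.243528 = 3.175892
|P − Q| = √((48.602912 − -8.714)² + (3.175892 − 14.318)²) = 58.389853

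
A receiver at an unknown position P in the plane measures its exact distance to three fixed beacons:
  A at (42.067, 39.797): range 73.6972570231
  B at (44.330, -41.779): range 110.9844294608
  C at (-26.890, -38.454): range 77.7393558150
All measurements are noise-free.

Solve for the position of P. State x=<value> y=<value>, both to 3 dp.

x=-31.627 y=39.141

eq1: (x − 42.067)² + (y − 39.797)² = 73.6972570231²
eq2: (x − 44.330)² + (y + 41.779)² = 110.9844294608²
eq3: (x + 26.890)² + (y + 38.454)² = 77.7393558150²
eq1−eq2, eq1−eq3 (x²,y² cancel):
  4.526·x − 163.152·y = -6529.057847
  -137.914·x − 156.502·y = -1763.773232
det = 4.526·-156.502 − -163.152·-137.914 = -23209.272980
x = (-6529.057847·-156.502 − -163.152·-1763.773232) / -23209.272980 = -31.627336
y = (4.526·-1763.773232 − -6529.057847·-137.914) / -23209.272980 = 39.140878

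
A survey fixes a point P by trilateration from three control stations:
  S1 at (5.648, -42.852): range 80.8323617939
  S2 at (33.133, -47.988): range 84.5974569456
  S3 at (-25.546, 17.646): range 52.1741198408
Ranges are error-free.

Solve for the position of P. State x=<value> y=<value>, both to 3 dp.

eq1: (x − 5.648)² + (y + 42.852)² = 80.8323617939²
eq2: (x − 33.133)² + (y + 47.988)² = 84.5974569456²
eq3: (x + 25.546)² + (y − 17.646)² = 52.1741198408²
eq2−eq3, eq2−eq1 (x²,y² cancel):
  -117.358·x + 131.268·y = 1997.926540
  -54.970·x + 10.272·y = -909.591017
det = -117.358·10.272 − 131.268·-54.970 = 6010.300584
x = (1997.926540·10.272 − 131.268·-909.591017) / 6010.300584 = 23.280515
y = (-117.358·-909.591017 − 1997.926540·-54.970) / 6010.300584 = 36.033773

x=23.281 y=36.034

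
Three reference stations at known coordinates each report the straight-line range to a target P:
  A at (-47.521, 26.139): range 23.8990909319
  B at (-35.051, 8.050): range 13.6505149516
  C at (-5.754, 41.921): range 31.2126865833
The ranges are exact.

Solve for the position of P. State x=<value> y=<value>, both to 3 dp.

x=-25.227 y=17.528

eq1: (x + 47.521)² + (y − 26.139)² = 23.8990909319²
eq2: (x + 35.051)² + (y − 8.050)² = 13.6505149516²
eq3: (x + 5.754)² + (y − 41.921)² = 31.2126865833²
eq3−eq1, eq3−eq2 (x²,y² cancel):
  -83.534·x − 31.564·y = 1554.079261
  -58.594·x − 67.742·y = 290.791589
det = -83.534·-67.742 − -31.564·-58.594 = 3809.299212
x = (1554.079261·-67.742 − -31.564·290.791589) / 3809.299212 = -25.227184
y = (-83.534·290.791589 − 1554.079261·-58.594) / 3809.299212 = 17.527826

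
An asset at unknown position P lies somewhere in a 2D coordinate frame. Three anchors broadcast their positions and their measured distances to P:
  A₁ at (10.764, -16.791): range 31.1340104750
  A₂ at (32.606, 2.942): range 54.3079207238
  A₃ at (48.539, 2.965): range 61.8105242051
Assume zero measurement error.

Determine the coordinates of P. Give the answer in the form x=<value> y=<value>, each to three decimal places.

eq1: (x − 10.764)² + (y + 16.791)² = 31.1340104750²
eq2: (x − 32.606)² + (y − 2.942)² = 54.3079207238²
eq3: (x − 48.539)² + (y − 2.965)² = 61.8105242051²
eq3−eq1, eq3−eq2 (x²,y² cancel):
  -75.550·x − 39.512·y = 884.189925
  -31.866·x − 0.046·y = -421.828497
det = -75.550·-0.046 − -39.512·-31.866 = -1255.614092
x = (884.189925·-0.046 − -39.512·-421.828497) / -1255.614092 = 13.306605
y = (-75.550·-421.828497 − 884.189925·-31.866) / -1255.614092 = -47.821014

x=13.307 y=-47.821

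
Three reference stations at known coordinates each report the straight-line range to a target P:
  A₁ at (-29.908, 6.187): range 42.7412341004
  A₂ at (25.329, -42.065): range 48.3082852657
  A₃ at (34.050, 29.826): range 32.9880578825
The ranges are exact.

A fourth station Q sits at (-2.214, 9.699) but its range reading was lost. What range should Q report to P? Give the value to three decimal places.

15.862

eq1: (x + 29.908)² + (y − 6.187)² = 42.7412341004²
eq2: (x − 25.329)² + (y + 42.065)² = 48.3082852657²
eq3: (x − 34.050)² + (y − 29.826)² = 32.9880578825²
eq2−eq3, eq2−eq1 (x²,y² cancel):
  17.442·x + 143.782·y = 883.448772
  -110.474·x + 96.504·y = -971.377700
det = 17.442·96.504 − 143.782·-110.474 = 17567.395436
x = (883.448772·96.504 − 143.782·-971.377700) / 17567.395436 = 12.803433
y = (17.442·-971.377700 − 883.448772·-110.474) / 17567.395436 = 4.591196
|P − Q| = √((12.803433 − -2.214)² + (4.591196 − 9.699)²) = 15.862312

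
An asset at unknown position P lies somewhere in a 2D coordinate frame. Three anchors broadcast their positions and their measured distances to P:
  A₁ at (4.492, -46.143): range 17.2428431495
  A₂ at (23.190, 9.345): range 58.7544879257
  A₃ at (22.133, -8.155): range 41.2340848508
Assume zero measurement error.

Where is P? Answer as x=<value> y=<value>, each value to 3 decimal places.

eq1: (x − 4.492)² + (y + 46.143)² = 17.2428431495²
eq2: (x − 23.190)² + (y − 9.345)² = 58.7544879257²
eq3: (x − 22.133)² + (y + 8.155)² = 41.2340848508²
eq2−eq1, eq2−eq3 (x²,y² cancel):
  -37.396·x − 110.976·y = 4679.023600
  -2.114·x − 35.000·y = 1683.108687
det = -37.396·-35.000 − -110.976·-2.114 = 1074.256736
x = (4679.023600·-35.000 − -110.976·1683.108687) / 1074.256736 = 21.427693
y = (-37.396·1683.108687 − 4679.023600·-2.114) / 1074.256736 = -49.383052

x=21.428 y=-49.383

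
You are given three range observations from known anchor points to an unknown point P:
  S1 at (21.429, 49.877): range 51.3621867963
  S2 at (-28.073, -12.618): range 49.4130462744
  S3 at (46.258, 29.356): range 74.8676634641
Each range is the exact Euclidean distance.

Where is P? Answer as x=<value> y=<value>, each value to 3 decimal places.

eq1: (x − 21.429)² + (y − 49.877)² = 51.3621867963²
eq2: (x + 28.073)² + (y + 12.618)² = 49.4130462744²
eq3: (x − 46.258)² + (y − 29.356)² = 74.8676634641²
eq3−eq2, eq3−eq1 (x²,y² cancel):
  -148.662·x − 83.948·y = 1109.247843
  -49.658·x + 41.042·y = 2912.432670
det = -148.662·41.042 − -83.948·-49.658 = -10270.075588
x = (1109.247843·41.042 − -83.948·2912.432670) / -10270.075588 = -28.239193
y = (-148.662·2912.432670 − 1109.247843·-49.658) / -10270.075588 = 36.794767

x=-28.239 y=36.795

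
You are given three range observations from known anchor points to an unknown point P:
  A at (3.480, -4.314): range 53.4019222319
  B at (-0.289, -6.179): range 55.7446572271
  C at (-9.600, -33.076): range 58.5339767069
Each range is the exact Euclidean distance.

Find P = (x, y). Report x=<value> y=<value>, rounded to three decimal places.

eq1: (x − 3.480)² + (y + 4.314)² = 53.4019222319²
eq2: (x + 0.289)² + (y + 6.179)² = 55.7446572271²
eq3: (x + 9.600)² + (y + 33.076)² = 58.5339767069²
eq2−eq3, eq2−eq1 (x²,y² cancel):
  -18.622·x − 53.794·y = 829.158594
  7.538·x + 3.730·y = 248.158945
det = -18.622·3.730 − -53.794·7.538 = 336.039112
x = (829.158594·3.730 − -53.794·248.158945) / 336.039112 = 48.929494
y = (-18.622·248.158945 − 829.158594·7.538) / 336.039112 = -32.351631

x=48.929 y=-32.352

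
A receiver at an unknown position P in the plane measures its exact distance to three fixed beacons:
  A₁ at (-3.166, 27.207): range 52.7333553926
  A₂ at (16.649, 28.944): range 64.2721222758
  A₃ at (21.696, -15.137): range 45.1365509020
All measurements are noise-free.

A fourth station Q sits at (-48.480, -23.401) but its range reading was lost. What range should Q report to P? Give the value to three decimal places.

eq1: (x + 3.166)² + (y − 27.207)² = 52.7333553926²
eq2: (x − 16.649)² + (y − 28.944)² = 64.2721222758²
eq3: (x − 21.696)² + (y + 15.137)² = 45.1365509020²
eq3−eq1, eq3−eq2 (x²,y² cancel):
  -49.724·x + 84.688·y = -693.099324
  -10.094·x + 88.162·y = -1678.498323
det = -49.724·88.162 − 84.688·-10.094 = -3528.926616
x = (-693.099324·88.162 − 84.688·-1678.498323) / -3528.926616 = -22.965522
y = (-49.724·-1678.498323 − -693.099324·-10.094) / -3528.926616 = -21.668205
|P − Q| = √((-22.965522 − -48.480)² + (-21.668205 − -23.401)²) = 25.573251

25.573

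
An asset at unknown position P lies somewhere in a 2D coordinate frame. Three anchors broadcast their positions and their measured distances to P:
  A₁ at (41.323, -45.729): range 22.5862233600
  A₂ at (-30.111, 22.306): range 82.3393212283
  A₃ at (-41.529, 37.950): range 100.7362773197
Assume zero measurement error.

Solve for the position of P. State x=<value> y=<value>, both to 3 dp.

x=38.425 y=-23.329

eq1: (x − 41.323)² + (y + 45.729)² = 22.5862233600²
eq2: (x + 30.111)² + (y − 22.306)² = 82.3393212283²
eq3: (x + 41.529)² + (y − 37.950)² = 100.7362773197²
eq3−eq2, eq3−eq1 (x²,y² cancel):
  22.836·x − 31.288·y = 1607.403364
  165.704·x − 167.358·y = 10271.531512
det = 22.836·-167.358 − -31.288·165.704 = 1362.759464
x = (1607.403364·-167.358 − -31.288·10271.531512) / 1362.759464 = 38.424878
y = (22.836·10271.531512 − 1607.403364·165.704) / 1362.759464 = -23.329483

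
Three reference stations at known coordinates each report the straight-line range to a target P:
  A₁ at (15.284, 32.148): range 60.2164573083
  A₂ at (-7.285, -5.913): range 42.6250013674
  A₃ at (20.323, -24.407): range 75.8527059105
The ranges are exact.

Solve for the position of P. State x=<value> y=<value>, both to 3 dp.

eq1: (x − 15.284)² + (y − 32.148)² = 60.2164573083²
eq2: (x + 7.285)² + (y + 5.913)² = 42.6250013674²
eq3: (x − 20.323)² + (y + 24.407)² = 75.8527059105²
eq2−eq3, eq2−eq1 (x²,y² cancel):
  55.216·x − 36.988·y = -3016.051068
  45.138·x + 76.122·y = -630.071223
det = 55.216·76.122 − -36.988·45.138 = 5872.716696
x = (-3016.051068·76.122 − -36.988·-630.071223) / 5872.716696 = -43.062338
y = (55.216·-630.071223 − -3016.051068·45.138) / 5872.716696 = 17.257516

x=-43.062 y=17.258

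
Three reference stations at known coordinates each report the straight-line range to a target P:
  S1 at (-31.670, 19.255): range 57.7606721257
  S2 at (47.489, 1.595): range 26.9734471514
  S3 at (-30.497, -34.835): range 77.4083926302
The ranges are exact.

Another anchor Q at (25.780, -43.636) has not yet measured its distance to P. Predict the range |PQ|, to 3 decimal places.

eq1: (x + 31.670)² + (y − 19.255)² = 57.7606721257²
eq2: (x − 47.489)² + (y − 1.595)² = 26.9734471514²
eq3: (x + 30.497)² + (y + 34.835)² = 77.4083926302²
eq3−eq2, eq3−eq1 (x²,y² cancel):
  155.972·x + 72.860·y = 5378.697310
  -2.346·x + 108.180·y = 1885.963696
det = 155.972·108.180 − 72.860·-2.346 = 17043.980520
x = (5378.697310·108.180 − 72.860·1885.963696) / 17043.980520 = 26.077016
y = (155.972·1885.963696 − 5378.697310·-2.346) / 17043.980520 = 17.999079
|P − Q| = √((26.077016 − 25.780)² + (17.999079 − -43.636)²) = 61.635795

61.636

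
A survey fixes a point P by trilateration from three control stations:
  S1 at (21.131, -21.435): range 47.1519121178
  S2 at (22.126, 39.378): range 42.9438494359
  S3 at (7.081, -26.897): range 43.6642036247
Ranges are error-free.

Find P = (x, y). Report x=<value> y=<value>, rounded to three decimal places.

x=-11.471 y=12.630

eq1: (x − 21.131)² + (y + 21.435)² = 47.1519121178²
eq2: (x − 22.126)² + (y − 39.378)² = 42.9438494359²
eq3: (x − 7.081)² + (y + 26.897)² = 43.6642036247²
eq1−eq2, eq1−eq3 (x²,y² cancel):
  1.990·x + 121.626·y = 1513.336986
  -28.100·x − 10.924·y = 184.350922
det = 1.990·-10.924 − 121.626·-28.100 = 3395.951840
x = (1513.336986·-10.924 − 121.626·184.350922) / 3395.951840 = -11.470586
y = (1.990·184.350922 − 1513.336986·-28.100) / 3395.951840 = 12.630223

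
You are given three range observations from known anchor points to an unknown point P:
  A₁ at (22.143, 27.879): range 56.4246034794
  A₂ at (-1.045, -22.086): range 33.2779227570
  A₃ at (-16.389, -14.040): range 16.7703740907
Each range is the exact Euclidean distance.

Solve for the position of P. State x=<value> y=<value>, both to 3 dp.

eq1: (x − 22.143)² + (y − 27.879)² = 56.4246034794²
eq2: (x + 1.045)² + (y + 22.086)² = 33.2779227570²
eq3: (x + 16.389)² + (y + 14.040)² = 16.7703740907²
eq2−eq1, eq2−eq3 (x²,y² cancel):
  46.376·x + 99.930·y = -1297.648066
  -30.688·x + 16.092·y = 803.012196
det = 46.376·16.092 − 99.930·-30.688 = 3812.934432
x = (-1297.648066·16.092 − 99.930·803.012196) / 3812.934432 = -26.522030
y = (46.376·803.012196 − -1297.648066·-30.688) / 3812.934432 = -0.677098

x=-26.522 y=-0.677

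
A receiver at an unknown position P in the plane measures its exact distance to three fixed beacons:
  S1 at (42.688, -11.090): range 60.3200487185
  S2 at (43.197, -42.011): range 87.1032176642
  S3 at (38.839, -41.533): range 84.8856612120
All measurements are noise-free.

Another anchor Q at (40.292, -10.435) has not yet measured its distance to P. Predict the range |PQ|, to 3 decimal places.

eq1: (x − 42.688)² + (y + 11.090)² = 60.3200487185²
eq2: (x − 43.197)² + (y + 42.011)² = 87.1032176642²
eq3: (x − 38.839)² + (y + 41.533)² = 84.8856612120²
eq1−eq3, eq1−eq2 (x²,y² cancel):
  -7.698·x − 60.886·y = -2278.862636
  1.018·x − 61.842·y = -2262.810764
det = -7.698·-61.842 − -60.886·1.018 = 538.041664
x = (-2278.862636·-61.842 − -60.886·-2262.810764) / 538.041664 = 5.865581
y = (-7.698·-2262.810764 − -2278.862636·1.018) / 538.041664 = 36.686749
|P − Q| = √((5.865581 − 40.292)² + (36.686749 − -10.435)²) = 58.357840

58.358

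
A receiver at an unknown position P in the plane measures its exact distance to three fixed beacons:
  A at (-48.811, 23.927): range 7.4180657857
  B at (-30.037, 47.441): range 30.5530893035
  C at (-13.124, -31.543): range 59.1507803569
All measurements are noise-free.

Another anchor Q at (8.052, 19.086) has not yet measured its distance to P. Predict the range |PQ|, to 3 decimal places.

50.801

eq1: (x + 48.811)² + (y − 23.927)² = 7.4180657857²
eq2: (x + 30.037)² + (y − 47.441)² = 30.5530893035²
eq3: (x + 13.124)² + (y + 31.543)² = 59.1507803569²
eq1−eq2, eq1−eq3 (x²,y² cancel):
  37.548·x + 47.028·y = -680.608766
  71.374·x − 110.940·y = -5231.601942
det = 37.548·-110.940 − 47.028·71.374 = -7522.151592
x = (-680.608766·-110.940 − 47.028·-5231.601942) / -7522.151592 = -42.745551
y = (37.548·-5231.601942 − -680.608766·71.374) / -7522.151592 = 19.656400
|P − Q| = √((-42.745551 − 8.052)² + (19.656400 − 19.086)²) = 50.800753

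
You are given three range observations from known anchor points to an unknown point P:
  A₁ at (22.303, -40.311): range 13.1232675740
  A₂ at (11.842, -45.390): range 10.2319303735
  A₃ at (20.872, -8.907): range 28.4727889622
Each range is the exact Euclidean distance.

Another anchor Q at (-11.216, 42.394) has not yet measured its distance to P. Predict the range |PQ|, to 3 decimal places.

80.580

eq1: (x − 22.303)² + (y + 40.311)² = 13.1232675740²
eq2: (x − 11.842)² + (y + 45.390)² = 10.2319303735²
eq3: (x − 20.872)² + (y + 8.907)² = 28.4727889622²
eq2−eq3, eq2−eq1 (x²,y² cancel):
  18.060·x + 72.966·y = -2391.517343
  20.922·x + 10.158·y = -145.612287
det = 18.060·10.158 − 72.966·20.922 = -1343.141172
x = (-2391.517343·10.158 − 72.966·-145.612287) / -1343.141172 = 10.176359
y = (18.060·-145.612287 − -2391.517343·20.922) / -1343.141172 = -35.294554
|P − Q| = √((10.176359 − -11.216)² + (-35.294554 − 42.394)²) = 80.580050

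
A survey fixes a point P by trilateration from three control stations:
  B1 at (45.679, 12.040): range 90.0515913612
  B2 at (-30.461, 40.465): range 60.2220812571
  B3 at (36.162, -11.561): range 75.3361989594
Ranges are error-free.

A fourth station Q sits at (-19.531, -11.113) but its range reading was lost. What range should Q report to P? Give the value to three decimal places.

20.878

eq1: (x − 45.679)² + (y − 12.040)² = 90.0515913612²
eq2: (x + 30.461)² + (y − 40.465)² = 60.2220812571²
eq3: (x − 36.162)² + (y + 11.561)² = 75.3361989594²
eq3−eq1, eq3−eq2 (x²,y² cancel):
  19.034·x + 47.202·y = -1643.560557
  -133.246·x + 104.052·y = 3172.785584
det = 19.034·104.052 − 47.202·-133.246 = 8270.003460
x = (-1643.560557·104.052 − 47.202·3172.785584) / 8270.003460 = -38.788084
y = (19.034·3172.785584 − -1643.560557·-133.246) / 8270.003460 = -19.178598
|P − Q| = √((-38.788084 − -19.531)² + (-19.178598 − -11.113)²) = 20.877958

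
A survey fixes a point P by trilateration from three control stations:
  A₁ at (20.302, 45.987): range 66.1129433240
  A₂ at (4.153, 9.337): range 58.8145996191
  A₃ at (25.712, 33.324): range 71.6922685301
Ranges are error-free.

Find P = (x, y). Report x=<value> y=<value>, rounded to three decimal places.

eq1: (x − 20.302)² + (y − 45.987)² = 66.1129433240²
eq2: (x − 4.153)² + (y − 9.337)² = 58.8145996191²
eq3: (x − 25.712)² + (y − 33.324)² = 71.6922685301²
eq1−eq2, eq1−eq3 (x²,y² cancel):
  -32.298·x − 73.300·y = -1510.784248
  10.820·x − 25.326·y = -1524.239545
det = -32.298·-25.326 − -73.300·10.820 = 1611.085148
x = (-1510.784248·-25.326 − -73.300·-1524.239545) / 1611.085148 = -45.599475
y = (-32.298·-1524.239545 − -1510.784248·10.820) / 1611.085148 = 40.703357

x=-45.599 y=40.703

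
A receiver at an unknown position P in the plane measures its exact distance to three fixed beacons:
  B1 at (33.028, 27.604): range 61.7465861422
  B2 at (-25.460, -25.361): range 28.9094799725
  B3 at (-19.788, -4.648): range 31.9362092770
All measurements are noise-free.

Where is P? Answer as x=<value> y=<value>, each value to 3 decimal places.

x=3.424 y=-26.583

eq1: (x − 33.028)² + (y − 27.604)² = 61.7465861422²
eq2: (x + 25.460)² + (y + 25.361)² = 28.9094799725²
eq3: (x + 19.788)² + (y + 4.648)² = 31.9362092770²
eq2−eq1, eq2−eq3 (x²,y² cancel):
  116.976·x + 105.930·y = -2415.445189
  11.344·x + 41.426·y = -1062.386504
det = 116.976·41.426 − 105.930·11.344 = 3644.177856
x = (-2415.445189·41.426 − 105.930·-1062.386504) / 3644.177856 = 3.423645
y = (116.976·-1062.386504 − -2415.445189·11.344) / 3644.177856 = -26.582927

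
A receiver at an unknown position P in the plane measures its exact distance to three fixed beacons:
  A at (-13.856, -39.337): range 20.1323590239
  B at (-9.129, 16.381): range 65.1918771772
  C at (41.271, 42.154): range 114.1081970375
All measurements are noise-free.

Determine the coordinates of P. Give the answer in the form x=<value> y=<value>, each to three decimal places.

x=-33.412 y=-44.120

eq1: (x + 13.856)² + (y + 39.337)² = 20.1323590239²
eq2: (x + 9.129)² + (y − 16.381)² = 65.1918771772²
eq3: (x − 41.271)² + (y − 42.154)² = 114.1081970375²
eq2−eq3, eq2−eq1 (x²,y² cancel):
  100.800·x + 51.546·y = -5642.120426
  -9.454·x − 111.436·y = 5232.381473
det = 100.800·-111.436 − 51.546·-9.454 = -10745.432916
x = (-5642.120426·-111.436 − 51.546·5232.381473) / -10745.432916 = -33.412055
y = (100.800·5232.381473 − -5642.120426·-9.454) / -10745.432916 = -44.119530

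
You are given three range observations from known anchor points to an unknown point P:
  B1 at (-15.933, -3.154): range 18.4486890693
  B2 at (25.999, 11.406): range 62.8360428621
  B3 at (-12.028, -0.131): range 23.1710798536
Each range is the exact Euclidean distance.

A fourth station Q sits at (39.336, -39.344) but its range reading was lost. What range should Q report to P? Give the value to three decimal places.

78.809

eq1: (x + 15.933)² + (y + 3.154)² = 18.4486890693²
eq2: (x − 25.999)² + (y − 11.406)² = 62.8360428621²
eq3: (x + 12.028)² + (y + 0.131)² = 23.1710798536²
eq2−eq3, eq2−eq1 (x²,y² cancel):
  -76.054·x − 23.074·y = 2750.114449
  -83.864·x − 29.120·y = 3065.777522
det = -76.054·-29.120 − -23.074·-83.864 = 279.614544
x = (2750.114449·-29.120 − -23.074·3065.777522) / 279.614544 = -33.415938
y = (-76.054·3065.777522 − 2750.114449·-83.864) / 279.614544 = -9.044757
|P − Q| = √((-33.415938 − 39.336)² + (-9.044757 − -39.344)²) = 78.809191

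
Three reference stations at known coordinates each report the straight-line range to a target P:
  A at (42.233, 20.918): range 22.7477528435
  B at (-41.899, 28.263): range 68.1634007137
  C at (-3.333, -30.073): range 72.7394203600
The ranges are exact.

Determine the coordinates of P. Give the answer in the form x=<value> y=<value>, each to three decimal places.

eq1: (x − 42.233)² + (y − 20.918)² = 22.7477528435²
eq2: (x + 41.899)² + (y − 28.263)² = 68.1634007137²
eq3: (x + 3.333)² + (y + 30.073)² = 72.7394203600²
eq3−eq1, eq3−eq2 (x²,y² cancel):
  91.132·x + 101.982·y = 6079.257810
  -77.132·x + 116.672·y = 2283.603229
det = 91.132·116.672 − 101.982·-77.132 = 18498.628328
x = (6079.257810·116.672 − 101.982·2283.603229) / 18498.628328 = 25.752868
y = (91.132·2283.603229 − 6079.257810·-77.132) / 18498.628328 = 36.598100

x=25.753 y=36.598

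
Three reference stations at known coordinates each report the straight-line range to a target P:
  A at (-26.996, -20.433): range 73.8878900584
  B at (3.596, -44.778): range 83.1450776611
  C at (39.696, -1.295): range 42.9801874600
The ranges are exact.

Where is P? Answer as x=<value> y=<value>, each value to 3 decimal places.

eq1: (x + 26.996)² + (y + 20.433)² = 73.8878900584²
eq2: (x − 3.596)² + (y + 44.778)² = 83.1450776611²
eq3: (x − 39.696)² + (y + 1.295)² = 42.9801874600²
eq3−eq1, eq3−eq2 (x²,y² cancel):
  -133.384·x − 38.276·y = -4043.281719
  -72.200·x − 86.966·y = -4625.256366
det = -133.384·-86.966 − -38.276·-72.200 = 8836.345744
x = (-4043.281719·-86.966 − -38.276·-4625.256366) / 8836.345744 = 19.758363
y = (-133.384·-4625.256366 − -4043.281719·-72.200) / 8836.345744 = 36.781070

x=19.758 y=36.781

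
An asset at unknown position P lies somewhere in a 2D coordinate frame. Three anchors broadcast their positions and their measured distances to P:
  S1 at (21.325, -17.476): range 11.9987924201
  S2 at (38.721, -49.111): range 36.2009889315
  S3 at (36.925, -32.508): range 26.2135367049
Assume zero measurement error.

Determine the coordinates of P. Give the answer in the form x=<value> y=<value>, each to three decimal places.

eq1: (x − 21.325)² + (y + 17.476)² = 11.9987924201²
eq2: (x − 38.721)² + (y + 49.111)² = 36.2009889315²
eq3: (x − 36.925)² + (y + 32.508)² = 26.2135367049²
eq1−eq3, eq1−eq2 (x²,y² cancel):
  31.200·x − 30.064·y = 1116.881001
  34.792·x − 63.270·y = 1984.499381
det = 31.200·-63.270 − -30.064·34.792 = -928.037312
x = (1116.881001·-63.270 − -30.064·1984.499381) / -928.037312 = 11.856281
y = (31.200·1984.499381 − 1116.881001·34.792) / -928.037312 = -24.845830

x=11.856 y=-24.846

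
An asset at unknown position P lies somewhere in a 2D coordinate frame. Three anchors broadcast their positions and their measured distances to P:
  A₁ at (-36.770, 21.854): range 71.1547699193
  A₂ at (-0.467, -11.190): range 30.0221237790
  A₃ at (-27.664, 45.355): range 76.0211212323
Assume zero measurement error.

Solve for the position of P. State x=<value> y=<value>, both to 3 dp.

eq1: (x + 36.770)² + (y − 21.854)² = 71.1547699193²
eq2: (x + 0.467)² + (y + 11.190)² = 30.0221237790²
eq3: (x + 27.664)² + (y − 45.355)² = 76.0211212323²
eq1−eq3, eq1−eq2 (x²,y² cancel):
  18.212·x + 47.002·y = 276.533114
  72.606·x − 66.088·y = 2457.477339
det = 18.212·-66.088 − 47.002·72.606 = -4616.221868
x = (276.533114·-66.088 − 47.002·2457.477339) / -4616.221868 = 28.980815
y = (18.212·2457.477339 − 276.533114·72.606) / -4616.221868 = -5.345847

x=28.981 y=-5.346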